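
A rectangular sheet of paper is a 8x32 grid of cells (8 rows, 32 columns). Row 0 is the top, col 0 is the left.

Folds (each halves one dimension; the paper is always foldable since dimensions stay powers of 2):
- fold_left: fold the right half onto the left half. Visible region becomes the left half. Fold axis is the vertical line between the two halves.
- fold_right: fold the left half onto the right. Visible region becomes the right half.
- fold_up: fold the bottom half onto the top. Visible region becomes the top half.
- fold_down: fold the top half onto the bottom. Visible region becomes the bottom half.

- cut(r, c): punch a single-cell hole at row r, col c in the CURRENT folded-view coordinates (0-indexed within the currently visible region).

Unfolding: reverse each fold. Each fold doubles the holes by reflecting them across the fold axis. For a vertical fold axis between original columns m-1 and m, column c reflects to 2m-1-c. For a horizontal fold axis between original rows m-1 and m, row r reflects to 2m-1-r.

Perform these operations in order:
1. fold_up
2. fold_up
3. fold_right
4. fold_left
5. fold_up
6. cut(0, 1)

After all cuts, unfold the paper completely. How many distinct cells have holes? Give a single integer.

Op 1 fold_up: fold axis h@4; visible region now rows[0,4) x cols[0,32) = 4x32
Op 2 fold_up: fold axis h@2; visible region now rows[0,2) x cols[0,32) = 2x32
Op 3 fold_right: fold axis v@16; visible region now rows[0,2) x cols[16,32) = 2x16
Op 4 fold_left: fold axis v@24; visible region now rows[0,2) x cols[16,24) = 2x8
Op 5 fold_up: fold axis h@1; visible region now rows[0,1) x cols[16,24) = 1x8
Op 6 cut(0, 1): punch at orig (0,17); cuts so far [(0, 17)]; region rows[0,1) x cols[16,24) = 1x8
Unfold 1 (reflect across h@1): 2 holes -> [(0, 17), (1, 17)]
Unfold 2 (reflect across v@24): 4 holes -> [(0, 17), (0, 30), (1, 17), (1, 30)]
Unfold 3 (reflect across v@16): 8 holes -> [(0, 1), (0, 14), (0, 17), (0, 30), (1, 1), (1, 14), (1, 17), (1, 30)]
Unfold 4 (reflect across h@2): 16 holes -> [(0, 1), (0, 14), (0, 17), (0, 30), (1, 1), (1, 14), (1, 17), (1, 30), (2, 1), (2, 14), (2, 17), (2, 30), (3, 1), (3, 14), (3, 17), (3, 30)]
Unfold 5 (reflect across h@4): 32 holes -> [(0, 1), (0, 14), (0, 17), (0, 30), (1, 1), (1, 14), (1, 17), (1, 30), (2, 1), (2, 14), (2, 17), (2, 30), (3, 1), (3, 14), (3, 17), (3, 30), (4, 1), (4, 14), (4, 17), (4, 30), (5, 1), (5, 14), (5, 17), (5, 30), (6, 1), (6, 14), (6, 17), (6, 30), (7, 1), (7, 14), (7, 17), (7, 30)]

Answer: 32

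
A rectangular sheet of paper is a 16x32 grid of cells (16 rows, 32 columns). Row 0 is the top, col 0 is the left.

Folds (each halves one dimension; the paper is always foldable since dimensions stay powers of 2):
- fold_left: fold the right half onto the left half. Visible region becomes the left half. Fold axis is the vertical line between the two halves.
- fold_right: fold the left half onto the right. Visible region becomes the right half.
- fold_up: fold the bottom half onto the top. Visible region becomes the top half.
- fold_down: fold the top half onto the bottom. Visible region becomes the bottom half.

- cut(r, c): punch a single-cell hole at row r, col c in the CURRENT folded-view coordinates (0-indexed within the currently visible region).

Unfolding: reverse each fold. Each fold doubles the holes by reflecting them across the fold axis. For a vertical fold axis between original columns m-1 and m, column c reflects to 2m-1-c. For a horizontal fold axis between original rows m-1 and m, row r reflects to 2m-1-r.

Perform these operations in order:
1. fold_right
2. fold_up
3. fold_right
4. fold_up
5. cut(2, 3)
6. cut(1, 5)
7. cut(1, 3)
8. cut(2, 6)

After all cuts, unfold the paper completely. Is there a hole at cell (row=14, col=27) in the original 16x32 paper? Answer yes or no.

Answer: yes

Derivation:
Op 1 fold_right: fold axis v@16; visible region now rows[0,16) x cols[16,32) = 16x16
Op 2 fold_up: fold axis h@8; visible region now rows[0,8) x cols[16,32) = 8x16
Op 3 fold_right: fold axis v@24; visible region now rows[0,8) x cols[24,32) = 8x8
Op 4 fold_up: fold axis h@4; visible region now rows[0,4) x cols[24,32) = 4x8
Op 5 cut(2, 3): punch at orig (2,27); cuts so far [(2, 27)]; region rows[0,4) x cols[24,32) = 4x8
Op 6 cut(1, 5): punch at orig (1,29); cuts so far [(1, 29), (2, 27)]; region rows[0,4) x cols[24,32) = 4x8
Op 7 cut(1, 3): punch at orig (1,27); cuts so far [(1, 27), (1, 29), (2, 27)]; region rows[0,4) x cols[24,32) = 4x8
Op 8 cut(2, 6): punch at orig (2,30); cuts so far [(1, 27), (1, 29), (2, 27), (2, 30)]; region rows[0,4) x cols[24,32) = 4x8
Unfold 1 (reflect across h@4): 8 holes -> [(1, 27), (1, 29), (2, 27), (2, 30), (5, 27), (5, 30), (6, 27), (6, 29)]
Unfold 2 (reflect across v@24): 16 holes -> [(1, 18), (1, 20), (1, 27), (1, 29), (2, 17), (2, 20), (2, 27), (2, 30), (5, 17), (5, 20), (5, 27), (5, 30), (6, 18), (6, 20), (6, 27), (6, 29)]
Unfold 3 (reflect across h@8): 32 holes -> [(1, 18), (1, 20), (1, 27), (1, 29), (2, 17), (2, 20), (2, 27), (2, 30), (5, 17), (5, 20), (5, 27), (5, 30), (6, 18), (6, 20), (6, 27), (6, 29), (9, 18), (9, 20), (9, 27), (9, 29), (10, 17), (10, 20), (10, 27), (10, 30), (13, 17), (13, 20), (13, 27), (13, 30), (14, 18), (14, 20), (14, 27), (14, 29)]
Unfold 4 (reflect across v@16): 64 holes -> [(1, 2), (1, 4), (1, 11), (1, 13), (1, 18), (1, 20), (1, 27), (1, 29), (2, 1), (2, 4), (2, 11), (2, 14), (2, 17), (2, 20), (2, 27), (2, 30), (5, 1), (5, 4), (5, 11), (5, 14), (5, 17), (5, 20), (5, 27), (5, 30), (6, 2), (6, 4), (6, 11), (6, 13), (6, 18), (6, 20), (6, 27), (6, 29), (9, 2), (9, 4), (9, 11), (9, 13), (9, 18), (9, 20), (9, 27), (9, 29), (10, 1), (10, 4), (10, 11), (10, 14), (10, 17), (10, 20), (10, 27), (10, 30), (13, 1), (13, 4), (13, 11), (13, 14), (13, 17), (13, 20), (13, 27), (13, 30), (14, 2), (14, 4), (14, 11), (14, 13), (14, 18), (14, 20), (14, 27), (14, 29)]
Holes: [(1, 2), (1, 4), (1, 11), (1, 13), (1, 18), (1, 20), (1, 27), (1, 29), (2, 1), (2, 4), (2, 11), (2, 14), (2, 17), (2, 20), (2, 27), (2, 30), (5, 1), (5, 4), (5, 11), (5, 14), (5, 17), (5, 20), (5, 27), (5, 30), (6, 2), (6, 4), (6, 11), (6, 13), (6, 18), (6, 20), (6, 27), (6, 29), (9, 2), (9, 4), (9, 11), (9, 13), (9, 18), (9, 20), (9, 27), (9, 29), (10, 1), (10, 4), (10, 11), (10, 14), (10, 17), (10, 20), (10, 27), (10, 30), (13, 1), (13, 4), (13, 11), (13, 14), (13, 17), (13, 20), (13, 27), (13, 30), (14, 2), (14, 4), (14, 11), (14, 13), (14, 18), (14, 20), (14, 27), (14, 29)]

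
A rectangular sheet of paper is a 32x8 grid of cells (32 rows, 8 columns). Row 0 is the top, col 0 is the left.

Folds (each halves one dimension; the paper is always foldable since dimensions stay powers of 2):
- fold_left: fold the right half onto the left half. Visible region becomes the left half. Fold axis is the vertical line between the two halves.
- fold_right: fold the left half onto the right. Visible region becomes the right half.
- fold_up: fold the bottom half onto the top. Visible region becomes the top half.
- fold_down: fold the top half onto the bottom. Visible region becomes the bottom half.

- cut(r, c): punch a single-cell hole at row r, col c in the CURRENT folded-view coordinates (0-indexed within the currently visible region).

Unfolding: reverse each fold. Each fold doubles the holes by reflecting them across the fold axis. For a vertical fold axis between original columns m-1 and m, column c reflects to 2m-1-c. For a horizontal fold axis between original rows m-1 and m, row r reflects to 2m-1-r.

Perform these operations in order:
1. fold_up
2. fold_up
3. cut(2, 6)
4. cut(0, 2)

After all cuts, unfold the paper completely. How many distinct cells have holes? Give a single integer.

Answer: 8

Derivation:
Op 1 fold_up: fold axis h@16; visible region now rows[0,16) x cols[0,8) = 16x8
Op 2 fold_up: fold axis h@8; visible region now rows[0,8) x cols[0,8) = 8x8
Op 3 cut(2, 6): punch at orig (2,6); cuts so far [(2, 6)]; region rows[0,8) x cols[0,8) = 8x8
Op 4 cut(0, 2): punch at orig (0,2); cuts so far [(0, 2), (2, 6)]; region rows[0,8) x cols[0,8) = 8x8
Unfold 1 (reflect across h@8): 4 holes -> [(0, 2), (2, 6), (13, 6), (15, 2)]
Unfold 2 (reflect across h@16): 8 holes -> [(0, 2), (2, 6), (13, 6), (15, 2), (16, 2), (18, 6), (29, 6), (31, 2)]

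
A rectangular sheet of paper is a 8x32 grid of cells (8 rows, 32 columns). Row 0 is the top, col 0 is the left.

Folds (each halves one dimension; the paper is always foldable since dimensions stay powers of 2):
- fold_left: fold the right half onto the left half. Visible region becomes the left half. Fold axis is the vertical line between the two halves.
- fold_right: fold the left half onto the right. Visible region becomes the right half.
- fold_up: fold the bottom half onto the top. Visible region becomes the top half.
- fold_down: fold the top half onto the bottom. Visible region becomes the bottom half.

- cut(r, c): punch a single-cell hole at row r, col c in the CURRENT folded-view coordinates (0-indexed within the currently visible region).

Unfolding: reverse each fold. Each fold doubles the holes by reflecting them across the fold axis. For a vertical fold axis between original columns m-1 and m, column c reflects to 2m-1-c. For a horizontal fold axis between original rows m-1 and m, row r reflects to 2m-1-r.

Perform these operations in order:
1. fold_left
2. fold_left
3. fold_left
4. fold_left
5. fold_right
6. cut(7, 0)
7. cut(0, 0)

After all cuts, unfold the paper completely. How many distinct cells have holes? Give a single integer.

Answer: 64

Derivation:
Op 1 fold_left: fold axis v@16; visible region now rows[0,8) x cols[0,16) = 8x16
Op 2 fold_left: fold axis v@8; visible region now rows[0,8) x cols[0,8) = 8x8
Op 3 fold_left: fold axis v@4; visible region now rows[0,8) x cols[0,4) = 8x4
Op 4 fold_left: fold axis v@2; visible region now rows[0,8) x cols[0,2) = 8x2
Op 5 fold_right: fold axis v@1; visible region now rows[0,8) x cols[1,2) = 8x1
Op 6 cut(7, 0): punch at orig (7,1); cuts so far [(7, 1)]; region rows[0,8) x cols[1,2) = 8x1
Op 7 cut(0, 0): punch at orig (0,1); cuts so far [(0, 1), (7, 1)]; region rows[0,8) x cols[1,2) = 8x1
Unfold 1 (reflect across v@1): 4 holes -> [(0, 0), (0, 1), (7, 0), (7, 1)]
Unfold 2 (reflect across v@2): 8 holes -> [(0, 0), (0, 1), (0, 2), (0, 3), (7, 0), (7, 1), (7, 2), (7, 3)]
Unfold 3 (reflect across v@4): 16 holes -> [(0, 0), (0, 1), (0, 2), (0, 3), (0, 4), (0, 5), (0, 6), (0, 7), (7, 0), (7, 1), (7, 2), (7, 3), (7, 4), (7, 5), (7, 6), (7, 7)]
Unfold 4 (reflect across v@8): 32 holes -> [(0, 0), (0, 1), (0, 2), (0, 3), (0, 4), (0, 5), (0, 6), (0, 7), (0, 8), (0, 9), (0, 10), (0, 11), (0, 12), (0, 13), (0, 14), (0, 15), (7, 0), (7, 1), (7, 2), (7, 3), (7, 4), (7, 5), (7, 6), (7, 7), (7, 8), (7, 9), (7, 10), (7, 11), (7, 12), (7, 13), (7, 14), (7, 15)]
Unfold 5 (reflect across v@16): 64 holes -> [(0, 0), (0, 1), (0, 2), (0, 3), (0, 4), (0, 5), (0, 6), (0, 7), (0, 8), (0, 9), (0, 10), (0, 11), (0, 12), (0, 13), (0, 14), (0, 15), (0, 16), (0, 17), (0, 18), (0, 19), (0, 20), (0, 21), (0, 22), (0, 23), (0, 24), (0, 25), (0, 26), (0, 27), (0, 28), (0, 29), (0, 30), (0, 31), (7, 0), (7, 1), (7, 2), (7, 3), (7, 4), (7, 5), (7, 6), (7, 7), (7, 8), (7, 9), (7, 10), (7, 11), (7, 12), (7, 13), (7, 14), (7, 15), (7, 16), (7, 17), (7, 18), (7, 19), (7, 20), (7, 21), (7, 22), (7, 23), (7, 24), (7, 25), (7, 26), (7, 27), (7, 28), (7, 29), (7, 30), (7, 31)]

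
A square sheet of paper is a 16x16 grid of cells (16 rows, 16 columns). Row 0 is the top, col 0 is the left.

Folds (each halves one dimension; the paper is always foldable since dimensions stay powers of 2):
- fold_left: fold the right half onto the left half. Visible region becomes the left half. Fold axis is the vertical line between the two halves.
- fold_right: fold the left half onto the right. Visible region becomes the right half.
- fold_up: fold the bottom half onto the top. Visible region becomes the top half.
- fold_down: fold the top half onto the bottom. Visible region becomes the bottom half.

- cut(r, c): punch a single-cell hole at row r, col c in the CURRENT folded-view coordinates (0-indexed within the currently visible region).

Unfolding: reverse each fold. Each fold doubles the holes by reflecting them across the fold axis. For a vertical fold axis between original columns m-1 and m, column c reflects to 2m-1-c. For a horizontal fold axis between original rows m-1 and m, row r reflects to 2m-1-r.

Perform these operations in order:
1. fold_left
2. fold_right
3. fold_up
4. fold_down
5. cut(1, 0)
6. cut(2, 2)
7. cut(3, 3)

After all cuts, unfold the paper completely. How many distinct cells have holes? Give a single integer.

Answer: 48

Derivation:
Op 1 fold_left: fold axis v@8; visible region now rows[0,16) x cols[0,8) = 16x8
Op 2 fold_right: fold axis v@4; visible region now rows[0,16) x cols[4,8) = 16x4
Op 3 fold_up: fold axis h@8; visible region now rows[0,8) x cols[4,8) = 8x4
Op 4 fold_down: fold axis h@4; visible region now rows[4,8) x cols[4,8) = 4x4
Op 5 cut(1, 0): punch at orig (5,4); cuts so far [(5, 4)]; region rows[4,8) x cols[4,8) = 4x4
Op 6 cut(2, 2): punch at orig (6,6); cuts so far [(5, 4), (6, 6)]; region rows[4,8) x cols[4,8) = 4x4
Op 7 cut(3, 3): punch at orig (7,7); cuts so far [(5, 4), (6, 6), (7, 7)]; region rows[4,8) x cols[4,8) = 4x4
Unfold 1 (reflect across h@4): 6 holes -> [(0, 7), (1, 6), (2, 4), (5, 4), (6, 6), (7, 7)]
Unfold 2 (reflect across h@8): 12 holes -> [(0, 7), (1, 6), (2, 4), (5, 4), (6, 6), (7, 7), (8, 7), (9, 6), (10, 4), (13, 4), (14, 6), (15, 7)]
Unfold 3 (reflect across v@4): 24 holes -> [(0, 0), (0, 7), (1, 1), (1, 6), (2, 3), (2, 4), (5, 3), (5, 4), (6, 1), (6, 6), (7, 0), (7, 7), (8, 0), (8, 7), (9, 1), (9, 6), (10, 3), (10, 4), (13, 3), (13, 4), (14, 1), (14, 6), (15, 0), (15, 7)]
Unfold 4 (reflect across v@8): 48 holes -> [(0, 0), (0, 7), (0, 8), (0, 15), (1, 1), (1, 6), (1, 9), (1, 14), (2, 3), (2, 4), (2, 11), (2, 12), (5, 3), (5, 4), (5, 11), (5, 12), (6, 1), (6, 6), (6, 9), (6, 14), (7, 0), (7, 7), (7, 8), (7, 15), (8, 0), (8, 7), (8, 8), (8, 15), (9, 1), (9, 6), (9, 9), (9, 14), (10, 3), (10, 4), (10, 11), (10, 12), (13, 3), (13, 4), (13, 11), (13, 12), (14, 1), (14, 6), (14, 9), (14, 14), (15, 0), (15, 7), (15, 8), (15, 15)]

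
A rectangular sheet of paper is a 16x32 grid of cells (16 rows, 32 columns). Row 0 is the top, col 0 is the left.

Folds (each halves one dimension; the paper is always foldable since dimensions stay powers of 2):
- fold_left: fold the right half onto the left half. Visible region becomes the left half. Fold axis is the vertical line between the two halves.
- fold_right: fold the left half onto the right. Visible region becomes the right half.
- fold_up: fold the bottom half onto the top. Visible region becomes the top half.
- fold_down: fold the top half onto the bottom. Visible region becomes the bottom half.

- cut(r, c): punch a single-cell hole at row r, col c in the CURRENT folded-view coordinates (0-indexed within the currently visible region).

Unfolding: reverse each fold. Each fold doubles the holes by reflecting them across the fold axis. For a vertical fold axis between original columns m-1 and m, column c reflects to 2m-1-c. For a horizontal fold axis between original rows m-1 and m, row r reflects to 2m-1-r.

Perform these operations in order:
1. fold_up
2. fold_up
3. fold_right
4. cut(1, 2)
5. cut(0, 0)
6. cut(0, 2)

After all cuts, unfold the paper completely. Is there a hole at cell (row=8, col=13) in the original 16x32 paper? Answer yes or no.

Answer: yes

Derivation:
Op 1 fold_up: fold axis h@8; visible region now rows[0,8) x cols[0,32) = 8x32
Op 2 fold_up: fold axis h@4; visible region now rows[0,4) x cols[0,32) = 4x32
Op 3 fold_right: fold axis v@16; visible region now rows[0,4) x cols[16,32) = 4x16
Op 4 cut(1, 2): punch at orig (1,18); cuts so far [(1, 18)]; region rows[0,4) x cols[16,32) = 4x16
Op 5 cut(0, 0): punch at orig (0,16); cuts so far [(0, 16), (1, 18)]; region rows[0,4) x cols[16,32) = 4x16
Op 6 cut(0, 2): punch at orig (0,18); cuts so far [(0, 16), (0, 18), (1, 18)]; region rows[0,4) x cols[16,32) = 4x16
Unfold 1 (reflect across v@16): 6 holes -> [(0, 13), (0, 15), (0, 16), (0, 18), (1, 13), (1, 18)]
Unfold 2 (reflect across h@4): 12 holes -> [(0, 13), (0, 15), (0, 16), (0, 18), (1, 13), (1, 18), (6, 13), (6, 18), (7, 13), (7, 15), (7, 16), (7, 18)]
Unfold 3 (reflect across h@8): 24 holes -> [(0, 13), (0, 15), (0, 16), (0, 18), (1, 13), (1, 18), (6, 13), (6, 18), (7, 13), (7, 15), (7, 16), (7, 18), (8, 13), (8, 15), (8, 16), (8, 18), (9, 13), (9, 18), (14, 13), (14, 18), (15, 13), (15, 15), (15, 16), (15, 18)]
Holes: [(0, 13), (0, 15), (0, 16), (0, 18), (1, 13), (1, 18), (6, 13), (6, 18), (7, 13), (7, 15), (7, 16), (7, 18), (8, 13), (8, 15), (8, 16), (8, 18), (9, 13), (9, 18), (14, 13), (14, 18), (15, 13), (15, 15), (15, 16), (15, 18)]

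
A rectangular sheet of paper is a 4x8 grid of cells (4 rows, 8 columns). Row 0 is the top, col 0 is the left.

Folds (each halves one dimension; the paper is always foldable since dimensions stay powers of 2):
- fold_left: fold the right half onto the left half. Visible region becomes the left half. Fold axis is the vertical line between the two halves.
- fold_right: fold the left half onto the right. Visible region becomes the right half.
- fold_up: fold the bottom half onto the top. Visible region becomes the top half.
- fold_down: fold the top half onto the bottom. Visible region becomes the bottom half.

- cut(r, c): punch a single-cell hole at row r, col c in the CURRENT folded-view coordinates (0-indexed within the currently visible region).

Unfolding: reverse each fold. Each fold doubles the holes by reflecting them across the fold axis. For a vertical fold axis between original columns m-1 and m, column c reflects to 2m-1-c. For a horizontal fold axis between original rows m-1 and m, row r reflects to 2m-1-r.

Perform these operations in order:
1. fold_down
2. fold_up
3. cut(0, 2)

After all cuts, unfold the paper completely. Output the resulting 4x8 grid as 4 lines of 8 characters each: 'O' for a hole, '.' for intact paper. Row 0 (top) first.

Answer: ..O.....
..O.....
..O.....
..O.....

Derivation:
Op 1 fold_down: fold axis h@2; visible region now rows[2,4) x cols[0,8) = 2x8
Op 2 fold_up: fold axis h@3; visible region now rows[2,3) x cols[0,8) = 1x8
Op 3 cut(0, 2): punch at orig (2,2); cuts so far [(2, 2)]; region rows[2,3) x cols[0,8) = 1x8
Unfold 1 (reflect across h@3): 2 holes -> [(2, 2), (3, 2)]
Unfold 2 (reflect across h@2): 4 holes -> [(0, 2), (1, 2), (2, 2), (3, 2)]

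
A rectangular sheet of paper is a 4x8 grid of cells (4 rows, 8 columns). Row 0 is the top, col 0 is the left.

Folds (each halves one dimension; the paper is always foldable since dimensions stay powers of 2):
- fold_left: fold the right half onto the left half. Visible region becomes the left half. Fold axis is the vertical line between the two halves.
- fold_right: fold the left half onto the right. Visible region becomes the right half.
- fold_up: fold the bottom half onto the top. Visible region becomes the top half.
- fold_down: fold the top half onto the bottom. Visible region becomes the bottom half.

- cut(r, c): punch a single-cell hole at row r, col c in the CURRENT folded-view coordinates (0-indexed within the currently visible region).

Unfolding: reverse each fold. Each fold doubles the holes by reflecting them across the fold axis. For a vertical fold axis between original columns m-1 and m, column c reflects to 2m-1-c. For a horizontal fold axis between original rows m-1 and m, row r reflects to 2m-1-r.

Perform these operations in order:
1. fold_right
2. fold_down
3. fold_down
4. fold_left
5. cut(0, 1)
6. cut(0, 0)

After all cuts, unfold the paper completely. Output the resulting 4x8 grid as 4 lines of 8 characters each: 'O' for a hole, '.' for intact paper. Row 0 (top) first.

Answer: OOOOOOOO
OOOOOOOO
OOOOOOOO
OOOOOOOO

Derivation:
Op 1 fold_right: fold axis v@4; visible region now rows[0,4) x cols[4,8) = 4x4
Op 2 fold_down: fold axis h@2; visible region now rows[2,4) x cols[4,8) = 2x4
Op 3 fold_down: fold axis h@3; visible region now rows[3,4) x cols[4,8) = 1x4
Op 4 fold_left: fold axis v@6; visible region now rows[3,4) x cols[4,6) = 1x2
Op 5 cut(0, 1): punch at orig (3,5); cuts so far [(3, 5)]; region rows[3,4) x cols[4,6) = 1x2
Op 6 cut(0, 0): punch at orig (3,4); cuts so far [(3, 4), (3, 5)]; region rows[3,4) x cols[4,6) = 1x2
Unfold 1 (reflect across v@6): 4 holes -> [(3, 4), (3, 5), (3, 6), (3, 7)]
Unfold 2 (reflect across h@3): 8 holes -> [(2, 4), (2, 5), (2, 6), (2, 7), (3, 4), (3, 5), (3, 6), (3, 7)]
Unfold 3 (reflect across h@2): 16 holes -> [(0, 4), (0, 5), (0, 6), (0, 7), (1, 4), (1, 5), (1, 6), (1, 7), (2, 4), (2, 5), (2, 6), (2, 7), (3, 4), (3, 5), (3, 6), (3, 7)]
Unfold 4 (reflect across v@4): 32 holes -> [(0, 0), (0, 1), (0, 2), (0, 3), (0, 4), (0, 5), (0, 6), (0, 7), (1, 0), (1, 1), (1, 2), (1, 3), (1, 4), (1, 5), (1, 6), (1, 7), (2, 0), (2, 1), (2, 2), (2, 3), (2, 4), (2, 5), (2, 6), (2, 7), (3, 0), (3, 1), (3, 2), (3, 3), (3, 4), (3, 5), (3, 6), (3, 7)]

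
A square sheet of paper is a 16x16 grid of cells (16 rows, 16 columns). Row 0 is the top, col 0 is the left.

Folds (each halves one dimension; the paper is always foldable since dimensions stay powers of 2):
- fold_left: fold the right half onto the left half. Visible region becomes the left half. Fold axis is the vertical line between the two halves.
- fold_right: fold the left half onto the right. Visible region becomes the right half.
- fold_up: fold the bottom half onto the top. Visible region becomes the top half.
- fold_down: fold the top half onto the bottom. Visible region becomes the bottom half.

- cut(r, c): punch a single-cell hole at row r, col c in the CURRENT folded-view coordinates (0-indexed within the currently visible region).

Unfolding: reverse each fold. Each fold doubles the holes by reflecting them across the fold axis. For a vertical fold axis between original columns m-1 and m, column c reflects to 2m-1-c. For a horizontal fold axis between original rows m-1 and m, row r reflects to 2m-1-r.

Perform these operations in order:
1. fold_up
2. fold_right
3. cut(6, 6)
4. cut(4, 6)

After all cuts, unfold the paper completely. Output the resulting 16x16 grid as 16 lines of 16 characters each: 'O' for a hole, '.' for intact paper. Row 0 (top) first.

Answer: ................
................
................
................
.O............O.
................
.O............O.
................
................
.O............O.
................
.O............O.
................
................
................
................

Derivation:
Op 1 fold_up: fold axis h@8; visible region now rows[0,8) x cols[0,16) = 8x16
Op 2 fold_right: fold axis v@8; visible region now rows[0,8) x cols[8,16) = 8x8
Op 3 cut(6, 6): punch at orig (6,14); cuts so far [(6, 14)]; region rows[0,8) x cols[8,16) = 8x8
Op 4 cut(4, 6): punch at orig (4,14); cuts so far [(4, 14), (6, 14)]; region rows[0,8) x cols[8,16) = 8x8
Unfold 1 (reflect across v@8): 4 holes -> [(4, 1), (4, 14), (6, 1), (6, 14)]
Unfold 2 (reflect across h@8): 8 holes -> [(4, 1), (4, 14), (6, 1), (6, 14), (9, 1), (9, 14), (11, 1), (11, 14)]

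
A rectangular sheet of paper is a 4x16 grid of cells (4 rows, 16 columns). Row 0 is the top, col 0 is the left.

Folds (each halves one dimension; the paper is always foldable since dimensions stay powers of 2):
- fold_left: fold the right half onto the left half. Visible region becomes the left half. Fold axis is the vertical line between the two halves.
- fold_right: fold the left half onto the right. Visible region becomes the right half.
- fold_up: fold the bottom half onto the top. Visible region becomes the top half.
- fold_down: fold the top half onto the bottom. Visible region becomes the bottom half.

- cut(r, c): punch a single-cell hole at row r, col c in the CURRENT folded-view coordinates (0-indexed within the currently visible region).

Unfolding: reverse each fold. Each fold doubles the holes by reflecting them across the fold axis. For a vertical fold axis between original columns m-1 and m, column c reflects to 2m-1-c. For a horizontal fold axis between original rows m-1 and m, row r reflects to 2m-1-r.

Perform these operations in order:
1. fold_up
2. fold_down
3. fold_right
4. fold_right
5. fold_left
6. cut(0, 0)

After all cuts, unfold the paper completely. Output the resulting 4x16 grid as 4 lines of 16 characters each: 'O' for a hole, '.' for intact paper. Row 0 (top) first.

Answer: O..OO..OO..OO..O
O..OO..OO..OO..O
O..OO..OO..OO..O
O..OO..OO..OO..O

Derivation:
Op 1 fold_up: fold axis h@2; visible region now rows[0,2) x cols[0,16) = 2x16
Op 2 fold_down: fold axis h@1; visible region now rows[1,2) x cols[0,16) = 1x16
Op 3 fold_right: fold axis v@8; visible region now rows[1,2) x cols[8,16) = 1x8
Op 4 fold_right: fold axis v@12; visible region now rows[1,2) x cols[12,16) = 1x4
Op 5 fold_left: fold axis v@14; visible region now rows[1,2) x cols[12,14) = 1x2
Op 6 cut(0, 0): punch at orig (1,12); cuts so far [(1, 12)]; region rows[1,2) x cols[12,14) = 1x2
Unfold 1 (reflect across v@14): 2 holes -> [(1, 12), (1, 15)]
Unfold 2 (reflect across v@12): 4 holes -> [(1, 8), (1, 11), (1, 12), (1, 15)]
Unfold 3 (reflect across v@8): 8 holes -> [(1, 0), (1, 3), (1, 4), (1, 7), (1, 8), (1, 11), (1, 12), (1, 15)]
Unfold 4 (reflect across h@1): 16 holes -> [(0, 0), (0, 3), (0, 4), (0, 7), (0, 8), (0, 11), (0, 12), (0, 15), (1, 0), (1, 3), (1, 4), (1, 7), (1, 8), (1, 11), (1, 12), (1, 15)]
Unfold 5 (reflect across h@2): 32 holes -> [(0, 0), (0, 3), (0, 4), (0, 7), (0, 8), (0, 11), (0, 12), (0, 15), (1, 0), (1, 3), (1, 4), (1, 7), (1, 8), (1, 11), (1, 12), (1, 15), (2, 0), (2, 3), (2, 4), (2, 7), (2, 8), (2, 11), (2, 12), (2, 15), (3, 0), (3, 3), (3, 4), (3, 7), (3, 8), (3, 11), (3, 12), (3, 15)]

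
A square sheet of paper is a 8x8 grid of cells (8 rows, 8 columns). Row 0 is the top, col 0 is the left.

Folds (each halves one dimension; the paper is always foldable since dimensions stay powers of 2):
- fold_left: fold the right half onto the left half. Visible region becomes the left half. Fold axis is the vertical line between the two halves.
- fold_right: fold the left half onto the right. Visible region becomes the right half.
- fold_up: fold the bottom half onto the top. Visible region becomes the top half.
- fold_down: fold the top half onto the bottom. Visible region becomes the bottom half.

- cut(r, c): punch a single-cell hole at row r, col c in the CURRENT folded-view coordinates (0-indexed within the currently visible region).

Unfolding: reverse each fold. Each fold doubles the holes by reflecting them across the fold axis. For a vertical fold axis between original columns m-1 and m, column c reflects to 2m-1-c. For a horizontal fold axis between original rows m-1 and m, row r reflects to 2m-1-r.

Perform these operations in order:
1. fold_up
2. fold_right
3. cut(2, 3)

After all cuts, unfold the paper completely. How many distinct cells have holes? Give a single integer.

Op 1 fold_up: fold axis h@4; visible region now rows[0,4) x cols[0,8) = 4x8
Op 2 fold_right: fold axis v@4; visible region now rows[0,4) x cols[4,8) = 4x4
Op 3 cut(2, 3): punch at orig (2,7); cuts so far [(2, 7)]; region rows[0,4) x cols[4,8) = 4x4
Unfold 1 (reflect across v@4): 2 holes -> [(2, 0), (2, 7)]
Unfold 2 (reflect across h@4): 4 holes -> [(2, 0), (2, 7), (5, 0), (5, 7)]

Answer: 4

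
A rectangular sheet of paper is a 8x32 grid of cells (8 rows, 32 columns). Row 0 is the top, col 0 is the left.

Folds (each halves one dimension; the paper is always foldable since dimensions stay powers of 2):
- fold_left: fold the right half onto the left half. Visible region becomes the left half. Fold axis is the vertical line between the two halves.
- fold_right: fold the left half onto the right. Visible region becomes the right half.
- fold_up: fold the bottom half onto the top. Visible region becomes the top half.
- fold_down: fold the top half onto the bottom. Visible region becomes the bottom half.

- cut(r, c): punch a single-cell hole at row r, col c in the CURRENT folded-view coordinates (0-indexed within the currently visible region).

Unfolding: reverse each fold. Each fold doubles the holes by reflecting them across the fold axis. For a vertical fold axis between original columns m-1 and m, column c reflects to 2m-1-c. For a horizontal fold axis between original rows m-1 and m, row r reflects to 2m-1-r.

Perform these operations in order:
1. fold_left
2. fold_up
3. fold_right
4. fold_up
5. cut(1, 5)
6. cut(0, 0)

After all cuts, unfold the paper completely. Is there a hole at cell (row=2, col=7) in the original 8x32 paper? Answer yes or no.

Answer: no

Derivation:
Op 1 fold_left: fold axis v@16; visible region now rows[0,8) x cols[0,16) = 8x16
Op 2 fold_up: fold axis h@4; visible region now rows[0,4) x cols[0,16) = 4x16
Op 3 fold_right: fold axis v@8; visible region now rows[0,4) x cols[8,16) = 4x8
Op 4 fold_up: fold axis h@2; visible region now rows[0,2) x cols[8,16) = 2x8
Op 5 cut(1, 5): punch at orig (1,13); cuts so far [(1, 13)]; region rows[0,2) x cols[8,16) = 2x8
Op 6 cut(0, 0): punch at orig (0,8); cuts so far [(0, 8), (1, 13)]; region rows[0,2) x cols[8,16) = 2x8
Unfold 1 (reflect across h@2): 4 holes -> [(0, 8), (1, 13), (2, 13), (3, 8)]
Unfold 2 (reflect across v@8): 8 holes -> [(0, 7), (0, 8), (1, 2), (1, 13), (2, 2), (2, 13), (3, 7), (3, 8)]
Unfold 3 (reflect across h@4): 16 holes -> [(0, 7), (0, 8), (1, 2), (1, 13), (2, 2), (2, 13), (3, 7), (3, 8), (4, 7), (4, 8), (5, 2), (5, 13), (6, 2), (6, 13), (7, 7), (7, 8)]
Unfold 4 (reflect across v@16): 32 holes -> [(0, 7), (0, 8), (0, 23), (0, 24), (1, 2), (1, 13), (1, 18), (1, 29), (2, 2), (2, 13), (2, 18), (2, 29), (3, 7), (3, 8), (3, 23), (3, 24), (4, 7), (4, 8), (4, 23), (4, 24), (5, 2), (5, 13), (5, 18), (5, 29), (6, 2), (6, 13), (6, 18), (6, 29), (7, 7), (7, 8), (7, 23), (7, 24)]
Holes: [(0, 7), (0, 8), (0, 23), (0, 24), (1, 2), (1, 13), (1, 18), (1, 29), (2, 2), (2, 13), (2, 18), (2, 29), (3, 7), (3, 8), (3, 23), (3, 24), (4, 7), (4, 8), (4, 23), (4, 24), (5, 2), (5, 13), (5, 18), (5, 29), (6, 2), (6, 13), (6, 18), (6, 29), (7, 7), (7, 8), (7, 23), (7, 24)]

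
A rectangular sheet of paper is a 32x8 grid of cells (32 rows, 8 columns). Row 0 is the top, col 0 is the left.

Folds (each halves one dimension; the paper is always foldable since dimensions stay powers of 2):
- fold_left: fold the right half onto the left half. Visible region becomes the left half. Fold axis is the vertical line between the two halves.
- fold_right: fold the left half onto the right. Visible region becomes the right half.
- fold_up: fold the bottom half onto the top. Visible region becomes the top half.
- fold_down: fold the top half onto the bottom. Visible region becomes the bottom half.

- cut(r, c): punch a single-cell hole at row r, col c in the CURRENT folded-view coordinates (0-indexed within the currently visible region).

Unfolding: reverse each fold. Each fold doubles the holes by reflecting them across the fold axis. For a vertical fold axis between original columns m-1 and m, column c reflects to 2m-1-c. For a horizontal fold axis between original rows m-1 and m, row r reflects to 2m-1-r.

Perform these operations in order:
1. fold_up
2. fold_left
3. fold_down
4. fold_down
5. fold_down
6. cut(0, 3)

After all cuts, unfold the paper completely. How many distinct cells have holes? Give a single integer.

Op 1 fold_up: fold axis h@16; visible region now rows[0,16) x cols[0,8) = 16x8
Op 2 fold_left: fold axis v@4; visible region now rows[0,16) x cols[0,4) = 16x4
Op 3 fold_down: fold axis h@8; visible region now rows[8,16) x cols[0,4) = 8x4
Op 4 fold_down: fold axis h@12; visible region now rows[12,16) x cols[0,4) = 4x4
Op 5 fold_down: fold axis h@14; visible region now rows[14,16) x cols[0,4) = 2x4
Op 6 cut(0, 3): punch at orig (14,3); cuts so far [(14, 3)]; region rows[14,16) x cols[0,4) = 2x4
Unfold 1 (reflect across h@14): 2 holes -> [(13, 3), (14, 3)]
Unfold 2 (reflect across h@12): 4 holes -> [(9, 3), (10, 3), (13, 3), (14, 3)]
Unfold 3 (reflect across h@8): 8 holes -> [(1, 3), (2, 3), (5, 3), (6, 3), (9, 3), (10, 3), (13, 3), (14, 3)]
Unfold 4 (reflect across v@4): 16 holes -> [(1, 3), (1, 4), (2, 3), (2, 4), (5, 3), (5, 4), (6, 3), (6, 4), (9, 3), (9, 4), (10, 3), (10, 4), (13, 3), (13, 4), (14, 3), (14, 4)]
Unfold 5 (reflect across h@16): 32 holes -> [(1, 3), (1, 4), (2, 3), (2, 4), (5, 3), (5, 4), (6, 3), (6, 4), (9, 3), (9, 4), (10, 3), (10, 4), (13, 3), (13, 4), (14, 3), (14, 4), (17, 3), (17, 4), (18, 3), (18, 4), (21, 3), (21, 4), (22, 3), (22, 4), (25, 3), (25, 4), (26, 3), (26, 4), (29, 3), (29, 4), (30, 3), (30, 4)]

Answer: 32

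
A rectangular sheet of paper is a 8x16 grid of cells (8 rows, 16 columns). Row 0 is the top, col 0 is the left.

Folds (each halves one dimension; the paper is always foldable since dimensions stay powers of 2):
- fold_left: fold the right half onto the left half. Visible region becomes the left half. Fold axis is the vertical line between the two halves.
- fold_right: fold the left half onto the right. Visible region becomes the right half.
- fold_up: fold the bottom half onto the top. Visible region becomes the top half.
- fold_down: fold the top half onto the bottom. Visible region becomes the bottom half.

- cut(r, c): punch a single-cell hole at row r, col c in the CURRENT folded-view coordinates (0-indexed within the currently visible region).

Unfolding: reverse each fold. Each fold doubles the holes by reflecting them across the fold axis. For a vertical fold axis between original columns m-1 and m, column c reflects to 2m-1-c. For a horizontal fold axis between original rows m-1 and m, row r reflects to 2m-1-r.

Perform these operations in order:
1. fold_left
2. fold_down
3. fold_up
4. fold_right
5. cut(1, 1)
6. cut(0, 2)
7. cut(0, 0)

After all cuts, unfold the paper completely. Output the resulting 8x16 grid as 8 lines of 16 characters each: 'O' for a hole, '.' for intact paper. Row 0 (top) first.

Op 1 fold_left: fold axis v@8; visible region now rows[0,8) x cols[0,8) = 8x8
Op 2 fold_down: fold axis h@4; visible region now rows[4,8) x cols[0,8) = 4x8
Op 3 fold_up: fold axis h@6; visible region now rows[4,6) x cols[0,8) = 2x8
Op 4 fold_right: fold axis v@4; visible region now rows[4,6) x cols[4,8) = 2x4
Op 5 cut(1, 1): punch at orig (5,5); cuts so far [(5, 5)]; region rows[4,6) x cols[4,8) = 2x4
Op 6 cut(0, 2): punch at orig (4,6); cuts so far [(4, 6), (5, 5)]; region rows[4,6) x cols[4,8) = 2x4
Op 7 cut(0, 0): punch at orig (4,4); cuts so far [(4, 4), (4, 6), (5, 5)]; region rows[4,6) x cols[4,8) = 2x4
Unfold 1 (reflect across v@4): 6 holes -> [(4, 1), (4, 3), (4, 4), (4, 6), (5, 2), (5, 5)]
Unfold 2 (reflect across h@6): 12 holes -> [(4, 1), (4, 3), (4, 4), (4, 6), (5, 2), (5, 5), (6, 2), (6, 5), (7, 1), (7, 3), (7, 4), (7, 6)]
Unfold 3 (reflect across h@4): 24 holes -> [(0, 1), (0, 3), (0, 4), (0, 6), (1, 2), (1, 5), (2, 2), (2, 5), (3, 1), (3, 3), (3, 4), (3, 6), (4, 1), (4, 3), (4, 4), (4, 6), (5, 2), (5, 5), (6, 2), (6, 5), (7, 1), (7, 3), (7, 4), (7, 6)]
Unfold 4 (reflect across v@8): 48 holes -> [(0, 1), (0, 3), (0, 4), (0, 6), (0, 9), (0, 11), (0, 12), (0, 14), (1, 2), (1, 5), (1, 10), (1, 13), (2, 2), (2, 5), (2, 10), (2, 13), (3, 1), (3, 3), (3, 4), (3, 6), (3, 9), (3, 11), (3, 12), (3, 14), (4, 1), (4, 3), (4, 4), (4, 6), (4, 9), (4, 11), (4, 12), (4, 14), (5, 2), (5, 5), (5, 10), (5, 13), (6, 2), (6, 5), (6, 10), (6, 13), (7, 1), (7, 3), (7, 4), (7, 6), (7, 9), (7, 11), (7, 12), (7, 14)]

Answer: .O.OO.O..O.OO.O.
..O..O....O..O..
..O..O....O..O..
.O.OO.O..O.OO.O.
.O.OO.O..O.OO.O.
..O..O....O..O..
..O..O....O..O..
.O.OO.O..O.OO.O.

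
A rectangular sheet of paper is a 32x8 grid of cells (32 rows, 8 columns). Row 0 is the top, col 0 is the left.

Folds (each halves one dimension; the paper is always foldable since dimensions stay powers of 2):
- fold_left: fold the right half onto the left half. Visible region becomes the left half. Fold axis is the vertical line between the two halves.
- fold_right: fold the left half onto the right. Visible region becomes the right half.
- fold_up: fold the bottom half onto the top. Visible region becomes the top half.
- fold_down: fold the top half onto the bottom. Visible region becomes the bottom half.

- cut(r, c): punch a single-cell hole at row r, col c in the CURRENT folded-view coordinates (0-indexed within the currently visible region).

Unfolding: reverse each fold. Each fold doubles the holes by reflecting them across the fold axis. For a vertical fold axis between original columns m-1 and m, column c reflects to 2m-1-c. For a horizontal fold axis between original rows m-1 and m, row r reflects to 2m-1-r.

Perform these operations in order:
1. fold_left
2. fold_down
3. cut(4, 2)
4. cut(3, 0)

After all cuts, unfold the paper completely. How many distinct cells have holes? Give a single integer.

Op 1 fold_left: fold axis v@4; visible region now rows[0,32) x cols[0,4) = 32x4
Op 2 fold_down: fold axis h@16; visible region now rows[16,32) x cols[0,4) = 16x4
Op 3 cut(4, 2): punch at orig (20,2); cuts so far [(20, 2)]; region rows[16,32) x cols[0,4) = 16x4
Op 4 cut(3, 0): punch at orig (19,0); cuts so far [(19, 0), (20, 2)]; region rows[16,32) x cols[0,4) = 16x4
Unfold 1 (reflect across h@16): 4 holes -> [(11, 2), (12, 0), (19, 0), (20, 2)]
Unfold 2 (reflect across v@4): 8 holes -> [(11, 2), (11, 5), (12, 0), (12, 7), (19, 0), (19, 7), (20, 2), (20, 5)]

Answer: 8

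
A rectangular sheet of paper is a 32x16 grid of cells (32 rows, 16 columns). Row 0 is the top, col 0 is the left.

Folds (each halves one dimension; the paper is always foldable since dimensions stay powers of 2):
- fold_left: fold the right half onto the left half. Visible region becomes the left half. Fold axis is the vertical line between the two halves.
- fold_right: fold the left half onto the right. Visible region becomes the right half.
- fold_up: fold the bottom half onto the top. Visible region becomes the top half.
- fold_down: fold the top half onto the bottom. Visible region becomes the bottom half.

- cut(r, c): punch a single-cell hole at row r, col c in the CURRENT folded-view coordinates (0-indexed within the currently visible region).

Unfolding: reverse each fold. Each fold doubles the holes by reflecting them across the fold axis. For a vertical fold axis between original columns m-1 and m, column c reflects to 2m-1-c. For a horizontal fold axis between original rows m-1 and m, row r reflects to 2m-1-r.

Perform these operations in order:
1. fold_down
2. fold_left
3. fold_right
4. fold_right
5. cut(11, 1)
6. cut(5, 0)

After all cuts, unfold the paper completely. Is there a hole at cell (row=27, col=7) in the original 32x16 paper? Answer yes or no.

Answer: yes

Derivation:
Op 1 fold_down: fold axis h@16; visible region now rows[16,32) x cols[0,16) = 16x16
Op 2 fold_left: fold axis v@8; visible region now rows[16,32) x cols[0,8) = 16x8
Op 3 fold_right: fold axis v@4; visible region now rows[16,32) x cols[4,8) = 16x4
Op 4 fold_right: fold axis v@6; visible region now rows[16,32) x cols[6,8) = 16x2
Op 5 cut(11, 1): punch at orig (27,7); cuts so far [(27, 7)]; region rows[16,32) x cols[6,8) = 16x2
Op 6 cut(5, 0): punch at orig (21,6); cuts so far [(21, 6), (27, 7)]; region rows[16,32) x cols[6,8) = 16x2
Unfold 1 (reflect across v@6): 4 holes -> [(21, 5), (21, 6), (27, 4), (27, 7)]
Unfold 2 (reflect across v@4): 8 holes -> [(21, 1), (21, 2), (21, 5), (21, 6), (27, 0), (27, 3), (27, 4), (27, 7)]
Unfold 3 (reflect across v@8): 16 holes -> [(21, 1), (21, 2), (21, 5), (21, 6), (21, 9), (21, 10), (21, 13), (21, 14), (27, 0), (27, 3), (27, 4), (27, 7), (27, 8), (27, 11), (27, 12), (27, 15)]
Unfold 4 (reflect across h@16): 32 holes -> [(4, 0), (4, 3), (4, 4), (4, 7), (4, 8), (4, 11), (4, 12), (4, 15), (10, 1), (10, 2), (10, 5), (10, 6), (10, 9), (10, 10), (10, 13), (10, 14), (21, 1), (21, 2), (21, 5), (21, 6), (21, 9), (21, 10), (21, 13), (21, 14), (27, 0), (27, 3), (27, 4), (27, 7), (27, 8), (27, 11), (27, 12), (27, 15)]
Holes: [(4, 0), (4, 3), (4, 4), (4, 7), (4, 8), (4, 11), (4, 12), (4, 15), (10, 1), (10, 2), (10, 5), (10, 6), (10, 9), (10, 10), (10, 13), (10, 14), (21, 1), (21, 2), (21, 5), (21, 6), (21, 9), (21, 10), (21, 13), (21, 14), (27, 0), (27, 3), (27, 4), (27, 7), (27, 8), (27, 11), (27, 12), (27, 15)]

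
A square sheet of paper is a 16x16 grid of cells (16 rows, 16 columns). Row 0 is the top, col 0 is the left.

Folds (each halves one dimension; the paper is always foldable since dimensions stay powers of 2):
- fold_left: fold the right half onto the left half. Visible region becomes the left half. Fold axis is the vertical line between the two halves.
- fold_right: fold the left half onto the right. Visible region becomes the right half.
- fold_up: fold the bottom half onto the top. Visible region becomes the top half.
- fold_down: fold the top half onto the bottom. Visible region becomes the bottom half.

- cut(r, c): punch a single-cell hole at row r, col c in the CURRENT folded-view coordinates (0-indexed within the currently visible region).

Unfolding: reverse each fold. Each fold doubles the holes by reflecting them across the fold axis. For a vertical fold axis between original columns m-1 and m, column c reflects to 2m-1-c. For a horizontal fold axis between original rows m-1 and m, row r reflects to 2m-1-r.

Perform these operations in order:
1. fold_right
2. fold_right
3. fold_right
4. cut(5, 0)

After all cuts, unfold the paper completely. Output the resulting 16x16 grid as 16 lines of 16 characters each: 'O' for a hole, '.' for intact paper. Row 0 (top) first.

Op 1 fold_right: fold axis v@8; visible region now rows[0,16) x cols[8,16) = 16x8
Op 2 fold_right: fold axis v@12; visible region now rows[0,16) x cols[12,16) = 16x4
Op 3 fold_right: fold axis v@14; visible region now rows[0,16) x cols[14,16) = 16x2
Op 4 cut(5, 0): punch at orig (5,14); cuts so far [(5, 14)]; region rows[0,16) x cols[14,16) = 16x2
Unfold 1 (reflect across v@14): 2 holes -> [(5, 13), (5, 14)]
Unfold 2 (reflect across v@12): 4 holes -> [(5, 9), (5, 10), (5, 13), (5, 14)]
Unfold 3 (reflect across v@8): 8 holes -> [(5, 1), (5, 2), (5, 5), (5, 6), (5, 9), (5, 10), (5, 13), (5, 14)]

Answer: ................
................
................
................
................
.OO..OO..OO..OO.
................
................
................
................
................
................
................
................
................
................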